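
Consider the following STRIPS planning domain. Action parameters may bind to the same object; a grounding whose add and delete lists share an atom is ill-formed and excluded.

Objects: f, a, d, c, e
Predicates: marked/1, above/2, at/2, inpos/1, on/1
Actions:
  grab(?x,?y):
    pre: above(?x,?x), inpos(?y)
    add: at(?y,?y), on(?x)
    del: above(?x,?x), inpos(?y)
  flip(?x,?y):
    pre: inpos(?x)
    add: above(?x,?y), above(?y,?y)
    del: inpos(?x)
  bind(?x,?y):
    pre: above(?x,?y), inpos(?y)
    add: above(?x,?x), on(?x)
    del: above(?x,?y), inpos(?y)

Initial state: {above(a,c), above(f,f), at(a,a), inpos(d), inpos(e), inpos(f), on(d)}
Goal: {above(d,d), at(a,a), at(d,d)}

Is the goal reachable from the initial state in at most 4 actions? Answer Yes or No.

Yes

1. grab(f,d)  →  {above(a,c), at(a,a), at(d,d), inpos(e), inpos(f), on(d), on(f)}
2. flip(f,d)  →  {above(a,c), above(d,d), above(f,d), at(a,a), at(d,d), inpos(e), on(d), on(f)}
optimal plan length = 2; 2 ≤ 4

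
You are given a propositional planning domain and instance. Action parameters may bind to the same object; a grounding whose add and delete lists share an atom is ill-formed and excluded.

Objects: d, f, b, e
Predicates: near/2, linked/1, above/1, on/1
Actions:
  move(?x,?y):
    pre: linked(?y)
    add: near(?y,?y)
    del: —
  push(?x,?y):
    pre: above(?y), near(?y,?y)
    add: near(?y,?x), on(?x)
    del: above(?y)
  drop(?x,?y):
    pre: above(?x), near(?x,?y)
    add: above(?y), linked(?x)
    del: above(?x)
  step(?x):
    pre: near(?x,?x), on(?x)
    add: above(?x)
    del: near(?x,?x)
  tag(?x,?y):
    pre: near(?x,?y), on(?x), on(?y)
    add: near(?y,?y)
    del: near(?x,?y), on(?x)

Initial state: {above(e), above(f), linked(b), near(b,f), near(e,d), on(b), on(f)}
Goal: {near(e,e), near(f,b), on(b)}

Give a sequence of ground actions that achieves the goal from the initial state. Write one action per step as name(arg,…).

drop(e,d); move(d,e); tag(b,f); push(b,f)

1. drop(e,d)  →  {above(d), above(f), linked(b), linked(e), near(b,f), near(e,d), on(b), on(f)}
2. move(d,e)  →  {above(d), above(f), linked(b), linked(e), near(b,f), near(e,d), near(e,e), on(b), on(f)}
3. tag(b,f)  →  {above(d), above(f), linked(b), linked(e), near(e,d), near(e,e), near(f,f), on(f)}
4. push(b,f)  →  {above(d), linked(b), linked(e), near(e,d), near(e,e), near(f,b), near(f,f), on(b), on(f)}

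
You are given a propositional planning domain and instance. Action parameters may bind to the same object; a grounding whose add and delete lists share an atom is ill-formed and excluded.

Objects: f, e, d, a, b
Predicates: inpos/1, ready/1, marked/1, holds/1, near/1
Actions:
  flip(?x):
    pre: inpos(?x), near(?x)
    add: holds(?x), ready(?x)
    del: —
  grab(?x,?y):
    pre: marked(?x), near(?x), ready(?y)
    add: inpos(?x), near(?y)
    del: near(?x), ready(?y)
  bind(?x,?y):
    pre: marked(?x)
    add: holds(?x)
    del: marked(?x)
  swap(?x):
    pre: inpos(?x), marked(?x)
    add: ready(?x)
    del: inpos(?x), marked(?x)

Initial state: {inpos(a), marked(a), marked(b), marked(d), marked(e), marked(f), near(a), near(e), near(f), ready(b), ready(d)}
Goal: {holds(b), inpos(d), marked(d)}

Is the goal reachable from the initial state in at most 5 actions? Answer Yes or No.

1. grab(f,d)  →  {inpos(a), inpos(f), marked(a), marked(b), marked(d), marked(e), marked(f), near(a), near(d), near(e), ready(b)}
2. grab(d,b)  →  {inpos(a), inpos(d), inpos(f), marked(a), marked(b), marked(d), marked(e), marked(f), near(a), near(b), near(e)}
3. bind(b,f)  →  {holds(b), inpos(a), inpos(d), inpos(f), marked(a), marked(d), marked(e), marked(f), near(a), near(b), near(e)}
optimal plan length = 3; 3 ≤ 5

Yes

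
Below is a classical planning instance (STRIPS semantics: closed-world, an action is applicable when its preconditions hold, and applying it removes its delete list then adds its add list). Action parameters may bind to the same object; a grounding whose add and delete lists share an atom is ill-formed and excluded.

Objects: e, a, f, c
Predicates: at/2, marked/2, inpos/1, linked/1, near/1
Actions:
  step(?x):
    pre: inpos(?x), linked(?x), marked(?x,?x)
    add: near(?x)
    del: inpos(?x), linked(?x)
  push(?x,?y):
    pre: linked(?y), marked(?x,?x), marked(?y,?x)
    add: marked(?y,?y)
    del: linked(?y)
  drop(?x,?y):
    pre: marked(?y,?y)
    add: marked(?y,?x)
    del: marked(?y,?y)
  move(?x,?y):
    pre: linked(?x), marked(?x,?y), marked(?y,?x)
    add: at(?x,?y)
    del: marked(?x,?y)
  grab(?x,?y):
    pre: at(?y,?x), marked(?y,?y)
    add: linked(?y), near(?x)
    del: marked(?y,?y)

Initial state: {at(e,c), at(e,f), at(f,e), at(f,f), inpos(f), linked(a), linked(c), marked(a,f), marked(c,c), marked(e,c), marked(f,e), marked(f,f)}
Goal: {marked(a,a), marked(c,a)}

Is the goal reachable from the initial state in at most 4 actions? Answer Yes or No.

Yes

1. push(f,a)  →  {at(e,c), at(e,f), at(f,e), at(f,f), inpos(f), linked(c), marked(a,a), marked(a,f), marked(c,c), marked(e,c), marked(f,e), marked(f,f)}
2. drop(a,c)  →  {at(e,c), at(e,f), at(f,e), at(f,f), inpos(f), linked(c), marked(a,a), marked(a,f), marked(c,a), marked(e,c), marked(f,e), marked(f,f)}
optimal plan length = 2; 2 ≤ 4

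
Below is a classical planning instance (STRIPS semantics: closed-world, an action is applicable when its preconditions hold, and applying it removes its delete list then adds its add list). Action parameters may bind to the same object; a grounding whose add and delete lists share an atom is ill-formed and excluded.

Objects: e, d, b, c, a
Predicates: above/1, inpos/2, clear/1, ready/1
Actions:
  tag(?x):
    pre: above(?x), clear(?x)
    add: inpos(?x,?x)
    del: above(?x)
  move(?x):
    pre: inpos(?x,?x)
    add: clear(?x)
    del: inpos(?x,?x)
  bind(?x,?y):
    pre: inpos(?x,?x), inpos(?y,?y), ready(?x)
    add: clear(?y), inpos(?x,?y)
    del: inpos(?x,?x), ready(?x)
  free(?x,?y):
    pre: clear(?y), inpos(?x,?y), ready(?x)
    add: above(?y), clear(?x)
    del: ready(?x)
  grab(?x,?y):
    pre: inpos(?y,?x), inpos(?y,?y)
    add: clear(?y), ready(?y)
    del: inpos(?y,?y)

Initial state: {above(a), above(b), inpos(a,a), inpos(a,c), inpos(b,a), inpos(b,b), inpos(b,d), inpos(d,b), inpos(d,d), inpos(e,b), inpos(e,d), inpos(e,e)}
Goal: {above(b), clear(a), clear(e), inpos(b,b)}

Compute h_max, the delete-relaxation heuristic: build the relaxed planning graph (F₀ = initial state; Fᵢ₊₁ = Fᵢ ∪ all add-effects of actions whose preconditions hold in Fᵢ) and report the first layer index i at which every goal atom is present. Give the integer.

F0 = init (12 atoms)
F1 = F0 ∪ {clear(a), clear(b), clear(d), clear(e), ready(a), ready(b), ready(d), ready(e)}  (20 atoms)
goal ⊆ F1  ⇒  h_max = 1

1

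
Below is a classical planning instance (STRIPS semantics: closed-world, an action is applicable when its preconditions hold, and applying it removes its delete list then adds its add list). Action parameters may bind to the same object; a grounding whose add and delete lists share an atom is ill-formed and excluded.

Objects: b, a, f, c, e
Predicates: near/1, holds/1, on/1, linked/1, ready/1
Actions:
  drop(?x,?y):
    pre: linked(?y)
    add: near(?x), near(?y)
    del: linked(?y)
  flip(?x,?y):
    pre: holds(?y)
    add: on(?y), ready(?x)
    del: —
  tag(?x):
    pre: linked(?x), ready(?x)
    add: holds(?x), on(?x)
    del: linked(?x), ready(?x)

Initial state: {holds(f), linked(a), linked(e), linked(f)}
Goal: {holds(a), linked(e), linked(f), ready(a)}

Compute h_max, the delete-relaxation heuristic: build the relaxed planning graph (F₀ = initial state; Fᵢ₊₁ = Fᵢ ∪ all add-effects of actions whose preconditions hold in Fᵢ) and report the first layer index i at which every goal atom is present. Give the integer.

2

F0 = init (4 atoms)
F1 = F0 ∪ {near(a), near(b), near(c), near(e), near(f), on(f), ready(a), ready(b), ready(c), ready(e), ready(f)}  (15 atoms)
F2 = F1 ∪ {holds(a), holds(e), on(a), on(e)}  (19 atoms)
goal ⊆ F2  ⇒  h_max = 2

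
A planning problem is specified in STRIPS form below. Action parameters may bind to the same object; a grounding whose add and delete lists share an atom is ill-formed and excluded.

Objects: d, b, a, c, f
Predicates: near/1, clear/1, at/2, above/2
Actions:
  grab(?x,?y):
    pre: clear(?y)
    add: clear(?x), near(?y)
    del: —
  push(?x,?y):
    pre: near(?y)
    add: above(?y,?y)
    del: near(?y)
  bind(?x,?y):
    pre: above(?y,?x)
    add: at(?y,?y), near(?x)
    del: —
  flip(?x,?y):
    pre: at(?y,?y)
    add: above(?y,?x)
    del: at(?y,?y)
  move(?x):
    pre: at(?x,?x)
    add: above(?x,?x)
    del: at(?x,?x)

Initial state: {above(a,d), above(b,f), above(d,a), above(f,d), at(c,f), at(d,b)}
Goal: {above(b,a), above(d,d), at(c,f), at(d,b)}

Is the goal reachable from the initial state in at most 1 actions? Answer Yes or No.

No

1. bind(d,a)  →  {above(a,d), above(b,f), above(d,a), above(f,d), at(a,a), at(c,f), at(d,b), near(d)}
2. push(d,d)  →  {above(a,d), above(b,f), above(d,a), above(d,d), above(f,d), at(a,a), at(c,f), at(d,b)}
3. bind(f,b)  →  {above(a,d), above(b,f), above(d,a), above(d,d), above(f,d), at(a,a), at(b,b), at(c,f), at(d,b), near(f)}
4. flip(a,b)  →  {above(a,d), above(b,a), above(b,f), above(d,a), above(d,d), above(f,d), at(a,a), at(c,f), at(d,b), near(f)}
optimal plan length = 4; 4 > 1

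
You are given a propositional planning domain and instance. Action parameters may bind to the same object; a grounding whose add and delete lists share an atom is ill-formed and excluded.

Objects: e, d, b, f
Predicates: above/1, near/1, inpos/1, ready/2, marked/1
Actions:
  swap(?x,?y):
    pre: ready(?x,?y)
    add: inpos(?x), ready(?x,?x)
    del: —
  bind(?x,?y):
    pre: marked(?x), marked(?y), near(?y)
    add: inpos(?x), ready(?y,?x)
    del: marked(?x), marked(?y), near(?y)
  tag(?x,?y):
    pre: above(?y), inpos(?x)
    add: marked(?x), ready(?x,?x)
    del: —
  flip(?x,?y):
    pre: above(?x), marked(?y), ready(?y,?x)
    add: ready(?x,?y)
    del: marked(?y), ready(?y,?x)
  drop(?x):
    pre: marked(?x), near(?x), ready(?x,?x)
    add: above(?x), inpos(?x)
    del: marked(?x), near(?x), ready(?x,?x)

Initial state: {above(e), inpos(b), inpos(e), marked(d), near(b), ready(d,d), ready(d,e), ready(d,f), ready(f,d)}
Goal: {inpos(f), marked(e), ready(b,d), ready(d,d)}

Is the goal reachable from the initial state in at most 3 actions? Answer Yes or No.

1. swap(f,d)  →  {above(e), inpos(b), inpos(e), inpos(f), marked(d), near(b), ready(d,d), ready(d,e), ready(d,f), ready(f,d), ready(f,f)}
2. tag(e,e)  →  {above(e), inpos(b), inpos(e), inpos(f), marked(d), marked(e), near(b), ready(d,d), ready(d,e), ready(d,f), ready(e,e), ready(f,d), ready(f,f)}
3. tag(b,e)  →  {above(e), inpos(b), inpos(e), inpos(f), marked(b), marked(d), marked(e), near(b), ready(b,b), ready(d,d), ready(d,e), ready(d,f), ready(e,e), ready(f,d), ready(f,f)}
4. bind(d,b)  →  {above(e), inpos(b), inpos(d), inpos(e), inpos(f), marked(e), ready(b,b), ready(b,d), ready(d,d), ready(d,e), ready(d,f), ready(e,e), ready(f,d), ready(f,f)}
optimal plan length = 4; 4 > 3

No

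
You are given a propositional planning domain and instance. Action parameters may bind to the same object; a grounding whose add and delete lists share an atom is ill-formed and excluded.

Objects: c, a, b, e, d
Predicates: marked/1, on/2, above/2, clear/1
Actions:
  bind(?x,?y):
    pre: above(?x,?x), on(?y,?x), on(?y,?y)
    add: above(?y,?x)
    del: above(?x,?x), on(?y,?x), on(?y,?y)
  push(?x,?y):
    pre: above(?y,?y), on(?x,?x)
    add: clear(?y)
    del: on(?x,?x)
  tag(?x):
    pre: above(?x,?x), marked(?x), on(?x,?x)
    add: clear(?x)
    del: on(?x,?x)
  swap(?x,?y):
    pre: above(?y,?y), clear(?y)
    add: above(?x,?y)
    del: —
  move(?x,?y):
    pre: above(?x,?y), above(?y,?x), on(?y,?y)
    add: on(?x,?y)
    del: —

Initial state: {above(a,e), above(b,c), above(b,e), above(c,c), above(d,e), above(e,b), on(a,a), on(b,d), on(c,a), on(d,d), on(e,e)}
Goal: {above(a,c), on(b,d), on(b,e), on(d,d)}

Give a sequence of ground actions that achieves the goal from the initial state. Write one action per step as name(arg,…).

push(a,c); swap(a,c); move(b,e)

1. push(a,c)  →  {above(a,e), above(b,c), above(b,e), above(c,c), above(d,e), above(e,b), clear(c), on(b,d), on(c,a), on(d,d), on(e,e)}
2. swap(a,c)  →  {above(a,c), above(a,e), above(b,c), above(b,e), above(c,c), above(d,e), above(e,b), clear(c), on(b,d), on(c,a), on(d,d), on(e,e)}
3. move(b,e)  →  {above(a,c), above(a,e), above(b,c), above(b,e), above(c,c), above(d,e), above(e,b), clear(c), on(b,d), on(b,e), on(c,a), on(d,d), on(e,e)}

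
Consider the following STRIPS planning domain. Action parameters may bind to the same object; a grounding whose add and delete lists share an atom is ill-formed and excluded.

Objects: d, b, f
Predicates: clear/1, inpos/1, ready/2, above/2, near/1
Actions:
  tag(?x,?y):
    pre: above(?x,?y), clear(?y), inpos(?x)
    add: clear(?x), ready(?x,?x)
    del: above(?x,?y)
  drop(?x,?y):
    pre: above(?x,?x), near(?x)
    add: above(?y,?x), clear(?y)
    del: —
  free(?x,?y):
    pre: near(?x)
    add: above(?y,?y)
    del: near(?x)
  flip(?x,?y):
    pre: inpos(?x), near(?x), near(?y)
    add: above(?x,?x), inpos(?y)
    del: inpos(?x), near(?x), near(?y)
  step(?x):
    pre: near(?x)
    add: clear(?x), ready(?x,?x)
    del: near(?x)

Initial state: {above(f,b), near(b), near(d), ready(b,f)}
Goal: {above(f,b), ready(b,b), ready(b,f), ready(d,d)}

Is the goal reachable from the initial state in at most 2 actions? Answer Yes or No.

Yes

1. step(d)  →  {above(f,b), clear(d), near(b), ready(b,f), ready(d,d)}
2. step(b)  →  {above(f,b), clear(b), clear(d), ready(b,b), ready(b,f), ready(d,d)}
optimal plan length = 2; 2 ≤ 2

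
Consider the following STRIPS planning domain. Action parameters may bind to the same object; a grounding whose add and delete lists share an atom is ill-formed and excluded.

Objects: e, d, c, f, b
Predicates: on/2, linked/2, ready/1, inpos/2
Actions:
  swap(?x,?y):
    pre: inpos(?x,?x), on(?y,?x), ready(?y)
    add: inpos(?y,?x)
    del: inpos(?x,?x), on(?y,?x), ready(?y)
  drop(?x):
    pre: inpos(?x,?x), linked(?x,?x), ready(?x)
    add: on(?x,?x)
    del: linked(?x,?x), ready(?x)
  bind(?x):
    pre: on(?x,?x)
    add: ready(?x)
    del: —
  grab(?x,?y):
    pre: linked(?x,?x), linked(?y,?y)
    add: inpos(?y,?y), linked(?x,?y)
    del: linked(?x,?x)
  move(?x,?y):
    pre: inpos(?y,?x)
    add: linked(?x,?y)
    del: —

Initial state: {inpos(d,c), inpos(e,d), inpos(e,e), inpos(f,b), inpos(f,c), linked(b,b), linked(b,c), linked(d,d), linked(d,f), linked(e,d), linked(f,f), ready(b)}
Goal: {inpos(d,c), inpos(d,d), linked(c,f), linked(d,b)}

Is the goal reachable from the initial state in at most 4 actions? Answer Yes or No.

1. grab(f,d)  →  {inpos(d,c), inpos(d,d), inpos(e,d), inpos(e,e), inpos(f,b), inpos(f,c), linked(b,b), linked(b,c), linked(d,d), linked(d,f), linked(e,d), linked(f,d), ready(b)}
2. grab(d,b)  →  {inpos(b,b), inpos(d,c), inpos(d,d), inpos(e,d), inpos(e,e), inpos(f,b), inpos(f,c), linked(b,b), linked(b,c), linked(d,b), linked(d,f), linked(e,d), linked(f,d), ready(b)}
3. move(c,f)  →  {inpos(b,b), inpos(d,c), inpos(d,d), inpos(e,d), inpos(e,e), inpos(f,b), inpos(f,c), linked(b,b), linked(b,c), linked(c,f), linked(d,b), linked(d,f), linked(e,d), linked(f,d), ready(b)}
optimal plan length = 3; 3 ≤ 4

Yes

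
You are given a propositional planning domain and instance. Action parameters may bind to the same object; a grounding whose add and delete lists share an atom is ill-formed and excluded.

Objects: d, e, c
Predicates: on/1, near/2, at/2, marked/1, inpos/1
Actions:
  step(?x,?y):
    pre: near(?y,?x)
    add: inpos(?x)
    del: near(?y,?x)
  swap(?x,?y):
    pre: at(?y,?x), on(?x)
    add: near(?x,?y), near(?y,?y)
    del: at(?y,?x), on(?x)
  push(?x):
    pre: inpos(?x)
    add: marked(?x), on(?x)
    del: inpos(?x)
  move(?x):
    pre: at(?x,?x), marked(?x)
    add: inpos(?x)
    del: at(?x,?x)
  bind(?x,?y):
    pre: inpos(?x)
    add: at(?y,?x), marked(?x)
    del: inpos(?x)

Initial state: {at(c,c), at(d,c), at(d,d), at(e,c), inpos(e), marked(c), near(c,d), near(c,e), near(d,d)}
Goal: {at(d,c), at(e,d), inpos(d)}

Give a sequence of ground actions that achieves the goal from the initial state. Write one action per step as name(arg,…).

1. step(d,d)  →  {at(c,c), at(d,c), at(d,d), at(e,c), inpos(d), inpos(e), marked(c), near(c,d), near(c,e)}
2. bind(d,e)  →  {at(c,c), at(d,c), at(d,d), at(e,c), at(e,d), inpos(e), marked(c), marked(d), near(c,d), near(c,e)}
3. step(d,c)  →  {at(c,c), at(d,c), at(d,d), at(e,c), at(e,d), inpos(d), inpos(e), marked(c), marked(d), near(c,e)}

step(d,d); bind(d,e); step(d,c)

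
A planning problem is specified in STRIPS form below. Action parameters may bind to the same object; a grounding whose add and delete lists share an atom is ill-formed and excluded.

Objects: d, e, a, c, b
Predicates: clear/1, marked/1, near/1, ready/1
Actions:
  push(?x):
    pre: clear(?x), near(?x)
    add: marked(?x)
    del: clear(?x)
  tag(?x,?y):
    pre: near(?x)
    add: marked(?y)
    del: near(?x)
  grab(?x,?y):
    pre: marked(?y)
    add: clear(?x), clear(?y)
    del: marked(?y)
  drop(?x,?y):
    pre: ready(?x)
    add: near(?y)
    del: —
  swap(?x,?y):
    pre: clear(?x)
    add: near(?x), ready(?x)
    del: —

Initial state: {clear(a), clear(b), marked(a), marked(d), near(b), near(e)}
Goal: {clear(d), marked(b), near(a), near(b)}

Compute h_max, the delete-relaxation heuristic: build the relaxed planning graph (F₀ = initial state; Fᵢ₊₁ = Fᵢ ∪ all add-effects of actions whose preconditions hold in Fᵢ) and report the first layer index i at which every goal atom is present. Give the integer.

F0 = init (6 atoms)
F1 = F0 ∪ {clear(c), clear(d), clear(e), marked(b), marked(c), marked(e), near(a), ready(a), ready(b)}  (15 atoms)
goal ⊆ F1  ⇒  h_max = 1

1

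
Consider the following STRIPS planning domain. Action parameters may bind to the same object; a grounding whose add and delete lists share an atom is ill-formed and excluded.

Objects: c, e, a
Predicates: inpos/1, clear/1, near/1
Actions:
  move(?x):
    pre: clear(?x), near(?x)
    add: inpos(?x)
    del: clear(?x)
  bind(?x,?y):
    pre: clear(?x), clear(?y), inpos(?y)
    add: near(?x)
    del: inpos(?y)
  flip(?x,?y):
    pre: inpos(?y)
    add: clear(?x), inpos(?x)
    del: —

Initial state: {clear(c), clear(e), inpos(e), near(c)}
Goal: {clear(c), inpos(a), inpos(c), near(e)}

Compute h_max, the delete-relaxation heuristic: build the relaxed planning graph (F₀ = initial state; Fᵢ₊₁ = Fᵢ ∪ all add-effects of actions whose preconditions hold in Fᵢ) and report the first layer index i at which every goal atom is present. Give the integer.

1

F0 = init (4 atoms)
F1 = F0 ∪ {clear(a), inpos(a), inpos(c), near(e)}  (8 atoms)
goal ⊆ F1  ⇒  h_max = 1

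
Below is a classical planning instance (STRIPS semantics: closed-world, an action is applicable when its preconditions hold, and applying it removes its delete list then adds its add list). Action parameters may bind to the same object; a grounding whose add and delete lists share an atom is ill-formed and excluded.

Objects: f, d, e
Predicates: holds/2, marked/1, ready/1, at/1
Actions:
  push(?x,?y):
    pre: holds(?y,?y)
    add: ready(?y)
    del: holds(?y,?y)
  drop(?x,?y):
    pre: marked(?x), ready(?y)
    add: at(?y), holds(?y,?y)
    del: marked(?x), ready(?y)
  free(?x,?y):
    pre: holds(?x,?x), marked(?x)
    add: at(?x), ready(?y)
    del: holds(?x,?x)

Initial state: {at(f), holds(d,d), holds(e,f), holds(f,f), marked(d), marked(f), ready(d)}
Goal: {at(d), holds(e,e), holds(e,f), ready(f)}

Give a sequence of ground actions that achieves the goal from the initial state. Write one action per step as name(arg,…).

1. push(f,f)  →  {at(f), holds(d,d), holds(e,f), marked(d), marked(f), ready(d), ready(f)}
2. free(d,e)  →  {at(d), at(f), holds(e,f), marked(d), marked(f), ready(d), ready(e), ready(f)}
3. drop(f,e)  →  {at(d), at(e), at(f), holds(e,e), holds(e,f), marked(d), ready(d), ready(f)}

push(f,f); free(d,e); drop(f,e)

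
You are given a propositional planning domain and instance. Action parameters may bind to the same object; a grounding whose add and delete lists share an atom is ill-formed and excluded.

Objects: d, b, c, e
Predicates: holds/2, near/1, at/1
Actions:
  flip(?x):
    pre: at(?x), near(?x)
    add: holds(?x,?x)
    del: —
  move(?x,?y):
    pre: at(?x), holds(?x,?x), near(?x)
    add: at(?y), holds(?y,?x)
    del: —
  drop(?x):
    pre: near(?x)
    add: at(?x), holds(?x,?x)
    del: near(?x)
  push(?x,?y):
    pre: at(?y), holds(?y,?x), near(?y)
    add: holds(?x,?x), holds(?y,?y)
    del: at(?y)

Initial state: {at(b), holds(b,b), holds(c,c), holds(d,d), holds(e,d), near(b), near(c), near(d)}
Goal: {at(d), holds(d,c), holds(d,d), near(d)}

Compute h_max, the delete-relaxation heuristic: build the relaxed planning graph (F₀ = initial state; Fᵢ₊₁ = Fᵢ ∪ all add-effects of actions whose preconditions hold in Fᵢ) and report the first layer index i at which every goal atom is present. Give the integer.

2

F0 = init (8 atoms)
F1 = F0 ∪ {at(c), at(d), at(e), holds(c,b), holds(d,b), holds(e,b)}  (14 atoms)
F2 = F1 ∪ {holds(b,c), holds(b,d), holds(c,d), holds(d,c), holds(e,c)}  (19 atoms)
goal ⊆ F2  ⇒  h_max = 2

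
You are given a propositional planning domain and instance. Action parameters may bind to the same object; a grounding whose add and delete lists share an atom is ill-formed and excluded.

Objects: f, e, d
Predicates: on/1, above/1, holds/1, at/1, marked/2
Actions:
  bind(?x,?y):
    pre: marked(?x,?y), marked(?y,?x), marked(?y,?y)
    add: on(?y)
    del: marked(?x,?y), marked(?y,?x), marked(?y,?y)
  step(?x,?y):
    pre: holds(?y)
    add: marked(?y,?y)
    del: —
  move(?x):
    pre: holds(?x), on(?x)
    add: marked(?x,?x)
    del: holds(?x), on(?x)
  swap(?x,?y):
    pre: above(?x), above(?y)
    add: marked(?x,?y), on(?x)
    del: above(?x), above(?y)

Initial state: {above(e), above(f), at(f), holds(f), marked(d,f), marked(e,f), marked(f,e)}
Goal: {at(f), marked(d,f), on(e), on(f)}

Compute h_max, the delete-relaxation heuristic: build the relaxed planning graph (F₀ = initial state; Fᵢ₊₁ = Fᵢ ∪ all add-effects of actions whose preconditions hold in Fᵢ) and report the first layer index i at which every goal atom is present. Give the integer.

1

F0 = init (7 atoms)
F1 = F0 ∪ {marked(e,e), marked(f,f), on(e), on(f)}  (11 atoms)
goal ⊆ F1  ⇒  h_max = 1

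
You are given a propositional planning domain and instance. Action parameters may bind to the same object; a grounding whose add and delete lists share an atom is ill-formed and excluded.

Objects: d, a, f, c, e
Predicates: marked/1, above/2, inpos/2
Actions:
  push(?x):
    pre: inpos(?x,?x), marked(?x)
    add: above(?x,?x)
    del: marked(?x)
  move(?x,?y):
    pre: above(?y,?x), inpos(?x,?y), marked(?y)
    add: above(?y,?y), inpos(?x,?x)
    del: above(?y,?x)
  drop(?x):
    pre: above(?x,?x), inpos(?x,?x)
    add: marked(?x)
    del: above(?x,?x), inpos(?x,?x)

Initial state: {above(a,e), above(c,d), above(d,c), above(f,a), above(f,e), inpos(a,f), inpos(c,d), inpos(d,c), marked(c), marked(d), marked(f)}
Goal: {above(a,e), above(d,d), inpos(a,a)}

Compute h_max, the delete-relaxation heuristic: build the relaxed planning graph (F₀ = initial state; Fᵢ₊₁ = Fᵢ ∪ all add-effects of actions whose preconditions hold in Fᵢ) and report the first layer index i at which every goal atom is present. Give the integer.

1

F0 = init (11 atoms)
F1 = F0 ∪ {above(c,c), above(d,d), above(f,f), inpos(a,a), inpos(c,c), inpos(d,d)}  (17 atoms)
goal ⊆ F1  ⇒  h_max = 1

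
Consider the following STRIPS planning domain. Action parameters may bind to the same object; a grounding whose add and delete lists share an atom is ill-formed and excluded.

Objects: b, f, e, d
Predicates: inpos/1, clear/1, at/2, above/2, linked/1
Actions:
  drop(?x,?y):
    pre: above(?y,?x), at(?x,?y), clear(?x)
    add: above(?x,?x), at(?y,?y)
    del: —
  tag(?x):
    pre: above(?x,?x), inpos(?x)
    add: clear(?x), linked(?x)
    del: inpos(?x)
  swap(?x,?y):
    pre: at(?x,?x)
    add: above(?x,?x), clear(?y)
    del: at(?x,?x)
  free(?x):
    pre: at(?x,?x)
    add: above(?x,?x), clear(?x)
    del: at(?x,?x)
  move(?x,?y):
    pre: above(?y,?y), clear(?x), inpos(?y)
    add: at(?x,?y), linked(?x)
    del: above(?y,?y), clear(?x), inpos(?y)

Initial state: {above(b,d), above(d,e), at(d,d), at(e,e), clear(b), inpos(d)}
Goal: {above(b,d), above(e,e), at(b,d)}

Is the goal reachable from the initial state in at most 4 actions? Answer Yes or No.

Yes

1. swap(e,b)  →  {above(b,d), above(d,e), above(e,e), at(d,d), clear(b), inpos(d)}
2. swap(d,b)  →  {above(b,d), above(d,d), above(d,e), above(e,e), clear(b), inpos(d)}
3. move(b,d)  →  {above(b,d), above(d,e), above(e,e), at(b,d), linked(b)}
optimal plan length = 3; 3 ≤ 4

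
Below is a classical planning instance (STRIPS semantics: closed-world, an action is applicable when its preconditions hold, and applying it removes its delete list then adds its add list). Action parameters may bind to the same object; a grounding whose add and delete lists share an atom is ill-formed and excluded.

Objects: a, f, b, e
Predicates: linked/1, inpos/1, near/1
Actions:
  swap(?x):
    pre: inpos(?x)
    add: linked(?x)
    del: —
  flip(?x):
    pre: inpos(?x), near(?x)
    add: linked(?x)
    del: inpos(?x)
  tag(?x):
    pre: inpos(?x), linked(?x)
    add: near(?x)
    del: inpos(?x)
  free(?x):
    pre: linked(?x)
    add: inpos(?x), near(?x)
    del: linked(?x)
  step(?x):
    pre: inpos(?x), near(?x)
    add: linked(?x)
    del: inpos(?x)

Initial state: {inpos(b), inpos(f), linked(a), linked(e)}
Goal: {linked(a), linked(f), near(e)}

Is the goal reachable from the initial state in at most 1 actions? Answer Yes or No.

1. swap(f)  →  {inpos(b), inpos(f), linked(a), linked(e), linked(f)}
2. free(e)  →  {inpos(b), inpos(e), inpos(f), linked(a), linked(f), near(e)}
optimal plan length = 2; 2 > 1

No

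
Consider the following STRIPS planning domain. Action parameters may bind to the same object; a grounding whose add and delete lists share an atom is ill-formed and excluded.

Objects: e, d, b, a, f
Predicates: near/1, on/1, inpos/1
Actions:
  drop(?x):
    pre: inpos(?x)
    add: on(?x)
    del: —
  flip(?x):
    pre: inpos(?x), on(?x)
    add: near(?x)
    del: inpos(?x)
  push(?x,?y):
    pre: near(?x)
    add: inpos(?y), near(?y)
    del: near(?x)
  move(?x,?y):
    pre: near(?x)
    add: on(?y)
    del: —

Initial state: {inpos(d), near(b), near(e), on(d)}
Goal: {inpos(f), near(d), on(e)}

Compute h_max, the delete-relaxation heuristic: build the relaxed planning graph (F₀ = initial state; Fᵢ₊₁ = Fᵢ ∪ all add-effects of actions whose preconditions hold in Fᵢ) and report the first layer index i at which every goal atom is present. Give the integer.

1

F0 = init (4 atoms)
F1 = F0 ∪ {inpos(a), inpos(b), inpos(e), inpos(f), near(a), near(d), near(f), on(a), on(b), on(e), on(f)}  (15 atoms)
goal ⊆ F1  ⇒  h_max = 1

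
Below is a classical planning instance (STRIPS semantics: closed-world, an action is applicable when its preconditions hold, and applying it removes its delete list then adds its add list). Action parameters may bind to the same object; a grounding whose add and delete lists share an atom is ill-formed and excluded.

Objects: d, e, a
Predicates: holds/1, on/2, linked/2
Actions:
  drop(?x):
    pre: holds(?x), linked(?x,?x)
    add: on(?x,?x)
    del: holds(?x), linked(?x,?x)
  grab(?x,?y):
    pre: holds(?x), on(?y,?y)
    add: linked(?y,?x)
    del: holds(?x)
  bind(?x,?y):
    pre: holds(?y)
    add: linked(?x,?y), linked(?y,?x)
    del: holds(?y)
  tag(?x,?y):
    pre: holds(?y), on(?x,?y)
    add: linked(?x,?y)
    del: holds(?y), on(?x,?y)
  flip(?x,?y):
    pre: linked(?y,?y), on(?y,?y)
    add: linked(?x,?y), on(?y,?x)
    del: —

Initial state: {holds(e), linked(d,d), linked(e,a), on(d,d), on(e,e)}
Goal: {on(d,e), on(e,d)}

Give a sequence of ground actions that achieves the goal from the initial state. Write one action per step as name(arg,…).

1. grab(e,e)  →  {linked(d,d), linked(e,a), linked(e,e), on(d,d), on(e,e)}
2. flip(d,e)  →  {linked(d,d), linked(d,e), linked(e,a), linked(e,e), on(d,d), on(e,d), on(e,e)}
3. flip(e,d)  →  {linked(d,d), linked(d,e), linked(e,a), linked(e,d), linked(e,e), on(d,d), on(d,e), on(e,d), on(e,e)}

grab(e,e); flip(d,e); flip(e,d)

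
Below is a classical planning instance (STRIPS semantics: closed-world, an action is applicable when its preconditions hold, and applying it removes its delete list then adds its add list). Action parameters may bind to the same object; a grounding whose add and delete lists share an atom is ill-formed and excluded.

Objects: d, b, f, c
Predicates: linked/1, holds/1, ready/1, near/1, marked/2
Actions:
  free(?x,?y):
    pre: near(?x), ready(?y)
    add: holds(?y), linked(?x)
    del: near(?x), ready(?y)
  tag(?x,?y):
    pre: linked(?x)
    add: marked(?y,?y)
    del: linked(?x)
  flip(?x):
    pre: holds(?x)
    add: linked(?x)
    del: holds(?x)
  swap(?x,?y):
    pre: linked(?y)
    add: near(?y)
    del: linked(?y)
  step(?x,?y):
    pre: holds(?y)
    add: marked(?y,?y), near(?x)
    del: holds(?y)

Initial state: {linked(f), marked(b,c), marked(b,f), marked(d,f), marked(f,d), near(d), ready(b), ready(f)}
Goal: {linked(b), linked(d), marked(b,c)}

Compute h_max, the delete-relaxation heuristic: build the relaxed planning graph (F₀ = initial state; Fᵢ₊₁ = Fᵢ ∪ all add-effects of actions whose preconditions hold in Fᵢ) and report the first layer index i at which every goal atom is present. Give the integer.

F0 = init (8 atoms)
F1 = F0 ∪ {holds(b), holds(f), linked(d), marked(b,b), marked(c,c), marked(d,d), marked(f,f), near(f)}  (16 atoms)
F2 = F1 ∪ {linked(b), near(b), near(c)}  (19 atoms)
goal ⊆ F2  ⇒  h_max = 2

2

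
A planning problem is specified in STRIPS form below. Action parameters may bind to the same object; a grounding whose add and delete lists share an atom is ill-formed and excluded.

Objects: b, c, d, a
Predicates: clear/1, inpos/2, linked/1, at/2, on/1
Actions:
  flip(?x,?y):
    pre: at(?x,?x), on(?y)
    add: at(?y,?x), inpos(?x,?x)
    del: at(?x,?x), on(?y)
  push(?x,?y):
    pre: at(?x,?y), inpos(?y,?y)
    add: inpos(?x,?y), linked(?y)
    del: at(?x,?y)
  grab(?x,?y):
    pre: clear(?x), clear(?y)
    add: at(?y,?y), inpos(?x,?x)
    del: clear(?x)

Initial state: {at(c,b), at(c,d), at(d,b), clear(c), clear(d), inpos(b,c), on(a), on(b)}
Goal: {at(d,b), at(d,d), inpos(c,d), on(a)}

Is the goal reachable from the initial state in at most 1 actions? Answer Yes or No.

1. grab(d,d)  →  {at(c,b), at(c,d), at(d,b), at(d,d), clear(c), inpos(b,c), inpos(d,d), on(a), on(b)}
2. push(c,d)  →  {at(c,b), at(d,b), at(d,d), clear(c), inpos(b,c), inpos(c,d), inpos(d,d), linked(d), on(a), on(b)}
optimal plan length = 2; 2 > 1

No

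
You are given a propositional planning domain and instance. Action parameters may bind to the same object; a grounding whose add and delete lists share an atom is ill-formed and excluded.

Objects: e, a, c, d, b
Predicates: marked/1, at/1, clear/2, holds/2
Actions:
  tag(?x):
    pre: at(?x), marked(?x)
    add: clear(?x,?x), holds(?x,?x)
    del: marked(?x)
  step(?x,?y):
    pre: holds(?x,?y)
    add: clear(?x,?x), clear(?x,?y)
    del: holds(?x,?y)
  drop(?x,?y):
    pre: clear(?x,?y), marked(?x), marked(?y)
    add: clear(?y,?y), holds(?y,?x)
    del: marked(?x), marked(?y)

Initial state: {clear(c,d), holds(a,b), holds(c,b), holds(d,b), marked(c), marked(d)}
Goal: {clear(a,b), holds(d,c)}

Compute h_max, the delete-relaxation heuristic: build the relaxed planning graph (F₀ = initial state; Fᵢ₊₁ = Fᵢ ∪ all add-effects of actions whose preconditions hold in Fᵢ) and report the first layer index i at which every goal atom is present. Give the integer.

1

F0 = init (6 atoms)
F1 = F0 ∪ {clear(a,a), clear(a,b), clear(c,b), clear(c,c), clear(d,b), clear(d,d), holds(d,c)}  (13 atoms)
goal ⊆ F1  ⇒  h_max = 1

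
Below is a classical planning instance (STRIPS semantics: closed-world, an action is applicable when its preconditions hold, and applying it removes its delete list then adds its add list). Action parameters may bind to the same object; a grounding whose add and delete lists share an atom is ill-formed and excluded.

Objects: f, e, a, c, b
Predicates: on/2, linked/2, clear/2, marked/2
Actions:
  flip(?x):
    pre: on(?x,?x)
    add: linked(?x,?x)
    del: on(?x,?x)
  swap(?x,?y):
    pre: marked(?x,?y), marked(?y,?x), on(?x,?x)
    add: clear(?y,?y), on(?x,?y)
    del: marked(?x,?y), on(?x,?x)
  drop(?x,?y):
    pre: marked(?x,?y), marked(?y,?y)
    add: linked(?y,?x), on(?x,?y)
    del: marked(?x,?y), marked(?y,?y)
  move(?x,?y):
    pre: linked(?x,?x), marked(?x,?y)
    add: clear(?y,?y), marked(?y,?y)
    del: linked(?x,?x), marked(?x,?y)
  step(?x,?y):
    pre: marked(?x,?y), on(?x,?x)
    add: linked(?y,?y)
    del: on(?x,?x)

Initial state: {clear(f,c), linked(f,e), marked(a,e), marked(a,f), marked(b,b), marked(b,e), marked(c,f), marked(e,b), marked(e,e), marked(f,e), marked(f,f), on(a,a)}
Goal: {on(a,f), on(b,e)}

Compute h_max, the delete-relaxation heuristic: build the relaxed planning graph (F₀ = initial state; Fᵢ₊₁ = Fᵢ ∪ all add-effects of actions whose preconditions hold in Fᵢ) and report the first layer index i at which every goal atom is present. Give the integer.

1

F0 = init (12 atoms)
F1 = F0 ∪ {linked(a,a), linked(b,b), linked(b,e), linked(e,a), linked(e,b), linked(e,e), linked(e,f), linked(f,a), linked(f,c), linked(f,f), on(a,e), on(a,f), on(b,b), on(b,e), on(c,f), on(e,b), on(e,e), on(f,e), on(f,f)}  (31 atoms)
goal ⊆ F1  ⇒  h_max = 1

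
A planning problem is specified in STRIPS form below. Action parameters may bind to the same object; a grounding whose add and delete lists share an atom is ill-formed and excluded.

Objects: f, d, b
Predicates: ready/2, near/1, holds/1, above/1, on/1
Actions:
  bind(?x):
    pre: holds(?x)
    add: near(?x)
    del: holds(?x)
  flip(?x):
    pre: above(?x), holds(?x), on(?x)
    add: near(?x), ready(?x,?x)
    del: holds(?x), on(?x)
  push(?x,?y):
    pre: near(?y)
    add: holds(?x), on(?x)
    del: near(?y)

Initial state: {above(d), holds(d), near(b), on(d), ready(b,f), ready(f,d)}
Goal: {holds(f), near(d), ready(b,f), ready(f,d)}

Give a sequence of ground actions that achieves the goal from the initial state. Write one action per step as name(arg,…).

1. bind(d)  →  {above(d), near(b), near(d), on(d), ready(b,f), ready(f,d)}
2. push(f,b)  →  {above(d), holds(f), near(d), on(d), on(f), ready(b,f), ready(f,d)}

bind(d); push(f,b)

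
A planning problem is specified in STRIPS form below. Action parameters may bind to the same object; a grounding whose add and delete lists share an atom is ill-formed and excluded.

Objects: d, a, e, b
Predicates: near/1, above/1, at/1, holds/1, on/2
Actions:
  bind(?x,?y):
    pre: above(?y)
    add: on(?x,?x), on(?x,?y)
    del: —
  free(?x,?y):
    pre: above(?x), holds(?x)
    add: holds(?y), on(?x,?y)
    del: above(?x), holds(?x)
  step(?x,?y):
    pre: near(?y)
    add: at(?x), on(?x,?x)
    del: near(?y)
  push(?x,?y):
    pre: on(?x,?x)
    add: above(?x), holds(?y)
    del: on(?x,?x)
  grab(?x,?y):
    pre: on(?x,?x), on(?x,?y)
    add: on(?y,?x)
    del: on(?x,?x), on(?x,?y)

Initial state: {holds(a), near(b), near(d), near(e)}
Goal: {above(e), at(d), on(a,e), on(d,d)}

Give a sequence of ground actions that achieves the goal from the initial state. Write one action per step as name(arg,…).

1. step(d,d)  →  {at(d), holds(a), near(b), near(e), on(d,d)}
2. step(e,e)  →  {at(d), at(e), holds(a), near(b), on(d,d), on(e,e)}
3. push(e,d)  →  {above(e), at(d), at(e), holds(a), holds(d), near(b), on(d,d)}
4. bind(a,e)  →  {above(e), at(d), at(e), holds(a), holds(d), near(b), on(a,a), on(a,e), on(d,d)}

step(d,d); step(e,e); push(e,d); bind(a,e)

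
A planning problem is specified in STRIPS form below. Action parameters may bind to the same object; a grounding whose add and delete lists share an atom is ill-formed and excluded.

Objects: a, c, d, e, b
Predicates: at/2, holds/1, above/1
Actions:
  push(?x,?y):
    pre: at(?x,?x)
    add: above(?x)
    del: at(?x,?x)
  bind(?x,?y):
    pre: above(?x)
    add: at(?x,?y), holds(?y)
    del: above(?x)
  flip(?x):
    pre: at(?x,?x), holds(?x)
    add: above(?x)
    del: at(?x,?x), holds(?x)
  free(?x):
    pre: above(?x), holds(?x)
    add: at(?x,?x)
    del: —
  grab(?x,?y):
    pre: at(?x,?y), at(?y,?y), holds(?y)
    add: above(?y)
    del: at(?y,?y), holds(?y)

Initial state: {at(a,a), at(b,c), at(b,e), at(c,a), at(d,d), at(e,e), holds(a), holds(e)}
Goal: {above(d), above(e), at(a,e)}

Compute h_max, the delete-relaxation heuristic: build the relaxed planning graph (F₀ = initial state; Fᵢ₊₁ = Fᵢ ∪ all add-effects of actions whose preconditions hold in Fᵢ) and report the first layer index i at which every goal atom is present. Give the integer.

2

F0 = init (8 atoms)
F1 = F0 ∪ {above(a), above(d), above(e)}  (11 atoms)
F2 = F1 ∪ {at(a,b), at(a,c), at(a,d), at(a,e), at(d,a), at(d,b), at(d,c), at(d,e), at(e,a), at(e,b), at(e,c), at(e,d), holds(b), holds(c), holds(d)}  (26 atoms)
goal ⊆ F2  ⇒  h_max = 2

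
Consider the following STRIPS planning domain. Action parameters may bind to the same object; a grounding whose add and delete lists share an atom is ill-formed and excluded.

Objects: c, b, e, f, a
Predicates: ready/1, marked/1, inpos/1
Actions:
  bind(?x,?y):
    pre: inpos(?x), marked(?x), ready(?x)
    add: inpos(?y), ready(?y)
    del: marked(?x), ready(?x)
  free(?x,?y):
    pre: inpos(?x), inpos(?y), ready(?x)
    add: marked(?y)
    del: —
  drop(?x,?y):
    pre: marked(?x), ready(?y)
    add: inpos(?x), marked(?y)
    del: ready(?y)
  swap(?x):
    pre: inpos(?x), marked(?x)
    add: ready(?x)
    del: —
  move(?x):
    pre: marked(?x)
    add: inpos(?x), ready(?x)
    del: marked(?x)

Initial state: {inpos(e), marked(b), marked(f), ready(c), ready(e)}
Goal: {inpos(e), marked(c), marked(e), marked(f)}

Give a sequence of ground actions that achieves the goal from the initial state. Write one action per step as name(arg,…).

free(e,e); drop(b,c)

1. free(e,e)  →  {inpos(e), marked(b), marked(e), marked(f), ready(c), ready(e)}
2. drop(b,c)  →  {inpos(b), inpos(e), marked(b), marked(c), marked(e), marked(f), ready(e)}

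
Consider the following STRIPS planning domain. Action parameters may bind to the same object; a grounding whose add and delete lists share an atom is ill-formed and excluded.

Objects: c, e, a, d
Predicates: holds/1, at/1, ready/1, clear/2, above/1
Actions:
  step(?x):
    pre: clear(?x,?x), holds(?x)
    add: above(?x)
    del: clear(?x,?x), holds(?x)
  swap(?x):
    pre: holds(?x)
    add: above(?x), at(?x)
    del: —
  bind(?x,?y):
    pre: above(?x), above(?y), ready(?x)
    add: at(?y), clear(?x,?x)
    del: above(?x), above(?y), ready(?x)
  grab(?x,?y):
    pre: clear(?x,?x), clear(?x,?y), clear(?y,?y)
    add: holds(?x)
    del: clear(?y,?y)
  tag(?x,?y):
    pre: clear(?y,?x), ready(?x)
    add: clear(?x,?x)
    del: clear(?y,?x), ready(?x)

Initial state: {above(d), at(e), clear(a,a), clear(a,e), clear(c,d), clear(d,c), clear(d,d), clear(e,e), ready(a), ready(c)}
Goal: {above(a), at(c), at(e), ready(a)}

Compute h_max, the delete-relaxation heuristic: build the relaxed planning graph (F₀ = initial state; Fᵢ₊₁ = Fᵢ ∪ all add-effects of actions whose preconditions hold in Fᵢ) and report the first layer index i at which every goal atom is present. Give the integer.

F0 = init (10 atoms)
F1 = F0 ∪ {clear(c,c), holds(a), holds(d), holds(e)}  (14 atoms)
F2 = F1 ∪ {above(a), above(e), at(a), at(d), holds(c)}  (19 atoms)
F3 = F2 ∪ {above(c), at(c)}  (21 atoms)
goal ⊆ F3  ⇒  h_max = 3

3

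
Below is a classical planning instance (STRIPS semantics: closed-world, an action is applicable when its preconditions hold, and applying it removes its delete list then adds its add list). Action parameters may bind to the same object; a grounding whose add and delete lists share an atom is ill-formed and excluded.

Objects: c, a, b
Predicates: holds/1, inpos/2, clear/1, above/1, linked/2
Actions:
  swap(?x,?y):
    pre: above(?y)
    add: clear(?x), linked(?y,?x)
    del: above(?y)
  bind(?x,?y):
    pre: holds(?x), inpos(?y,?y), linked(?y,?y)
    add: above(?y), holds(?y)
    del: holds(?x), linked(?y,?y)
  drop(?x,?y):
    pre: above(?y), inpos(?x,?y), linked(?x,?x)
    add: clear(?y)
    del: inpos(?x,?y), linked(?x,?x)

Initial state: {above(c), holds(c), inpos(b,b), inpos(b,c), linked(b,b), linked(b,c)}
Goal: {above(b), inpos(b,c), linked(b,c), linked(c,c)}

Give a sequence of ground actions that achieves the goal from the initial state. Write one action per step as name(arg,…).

1. swap(c,c)  →  {clear(c), holds(c), inpos(b,b), inpos(b,c), linked(b,b), linked(b,c), linked(c,c)}
2. bind(c,b)  →  {above(b), clear(c), holds(b), inpos(b,b), inpos(b,c), linked(b,c), linked(c,c)}

swap(c,c); bind(c,b)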